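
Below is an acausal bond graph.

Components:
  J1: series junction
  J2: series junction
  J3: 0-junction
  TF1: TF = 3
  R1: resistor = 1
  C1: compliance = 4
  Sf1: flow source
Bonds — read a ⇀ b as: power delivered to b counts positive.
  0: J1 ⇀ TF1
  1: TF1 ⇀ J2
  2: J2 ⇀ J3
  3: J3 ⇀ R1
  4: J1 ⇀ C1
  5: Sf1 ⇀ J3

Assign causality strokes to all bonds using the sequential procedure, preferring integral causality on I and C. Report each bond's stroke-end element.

#0 →TF1
#1 →J2
#2 →J3
#3 →R1
#4 →J1
#5 →Sf1

bond 5 |Sf1  (Sf1 (Sf) sets flow on bond)
bond 4 |J1  (C1: C, integral causality)
bond 0 |TF1  (only one flow-in slot at J1)
bond 1 |J2  (TF1: transformer flips bond 0)
bond 2 |J3  (J2 needs exactly one f-in)
bond 3 |R1  (J3: bond 2 brought effort, rest push out)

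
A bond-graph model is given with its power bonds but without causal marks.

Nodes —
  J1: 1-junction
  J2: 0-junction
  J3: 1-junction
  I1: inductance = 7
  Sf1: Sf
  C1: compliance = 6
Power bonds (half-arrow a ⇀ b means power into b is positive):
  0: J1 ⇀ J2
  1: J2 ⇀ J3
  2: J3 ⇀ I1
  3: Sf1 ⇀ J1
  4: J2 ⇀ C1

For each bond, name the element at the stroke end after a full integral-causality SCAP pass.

β0 stroke at J1
β1 stroke at J3
β2 stroke at I1
β3 stroke at Sf1
β4 stroke at J2

b3 stroke→Sf1  (Sf1: flow source, stroke at near end)
b0 stroke→J1  (J1 flow already set via bond 3)
b2 stroke→I1  (I1: I, integral causality)
b1 stroke→J3  (J3: bond 2 brought flow, rest push out)
b4 stroke→J2  (only one effort-in slot at J2)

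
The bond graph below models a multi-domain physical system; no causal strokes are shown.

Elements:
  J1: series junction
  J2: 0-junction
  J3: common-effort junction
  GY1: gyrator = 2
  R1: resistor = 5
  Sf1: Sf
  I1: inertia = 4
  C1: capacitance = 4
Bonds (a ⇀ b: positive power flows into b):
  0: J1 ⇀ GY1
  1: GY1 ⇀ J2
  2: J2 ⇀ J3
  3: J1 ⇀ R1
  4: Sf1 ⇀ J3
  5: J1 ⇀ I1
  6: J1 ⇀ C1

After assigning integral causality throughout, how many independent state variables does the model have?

2  (C1, I1 all integral)

bond 4 →Sf1  (Sf1 fixes flow; stroke at Sf1)
bond 2 →J3  (J3: last free bond brings effort in)
bond 1 →J2  (closing 0-jn rule on J2)
bond 0 →J1  (GY GY1: same side as bond 1)
bond 5 →I1  (I1 integral (f out))
bond 3 →J1  (common-f at J1 fixed by 5)
bond 6 →J1  (J1 flow already set via bond 5)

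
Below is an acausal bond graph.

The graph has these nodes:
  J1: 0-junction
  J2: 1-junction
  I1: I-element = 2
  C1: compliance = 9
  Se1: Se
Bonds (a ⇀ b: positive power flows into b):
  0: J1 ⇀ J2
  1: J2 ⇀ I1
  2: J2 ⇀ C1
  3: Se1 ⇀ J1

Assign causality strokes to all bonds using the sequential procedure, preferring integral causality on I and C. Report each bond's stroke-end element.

β0 stroke at J2
β1 stroke at I1
β2 stroke at J2
β3 stroke at J1

bond 3 |J1  (Se1: effort source, stroke at far end)
bond 0 |J2  (J1: bond 3 brought effort, rest push out)
bond 1 |I1  (I1: I, integral causality)
bond 2 |J2  (J2 flow already set via bond 1)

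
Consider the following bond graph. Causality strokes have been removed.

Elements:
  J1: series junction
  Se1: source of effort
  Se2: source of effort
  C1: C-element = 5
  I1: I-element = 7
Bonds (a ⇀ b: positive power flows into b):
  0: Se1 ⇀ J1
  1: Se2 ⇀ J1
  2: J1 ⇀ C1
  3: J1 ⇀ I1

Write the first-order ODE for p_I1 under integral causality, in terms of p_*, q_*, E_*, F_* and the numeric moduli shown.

dp_I1/dt = E_Se1 + E_Se2 - q_C1/5

β0 stroke at J1  (Se1: effort source, stroke at far end)
β1 stroke at J1  (source Se2 imposes e)
β2 stroke at J1  (prefer integral on C1)
β3 stroke at I1  (J1: last free bond brings flow in)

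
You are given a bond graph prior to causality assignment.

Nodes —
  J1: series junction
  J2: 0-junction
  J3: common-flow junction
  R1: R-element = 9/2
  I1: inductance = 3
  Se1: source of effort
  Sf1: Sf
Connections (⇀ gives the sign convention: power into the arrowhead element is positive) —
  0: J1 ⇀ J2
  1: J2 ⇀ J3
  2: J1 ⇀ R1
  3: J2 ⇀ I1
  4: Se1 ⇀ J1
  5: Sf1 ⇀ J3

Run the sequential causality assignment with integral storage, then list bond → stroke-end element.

β4 stroke→J1  (Se1: effort source, stroke at far end)
β5 stroke→Sf1  (Sf1 (Sf) sets flow on bond)
β1 stroke→J3  (1-jn J3 has f-setter on 5)
β3 stroke→I1  (prefer integral on I1)
β0 stroke→J2  (closing 0-jn rule on J2)
β2 stroke→J1  (1-jn J1 has f-setter on 0)

#0 |J2
#1 |J3
#2 |J1
#3 |I1
#4 |J1
#5 |Sf1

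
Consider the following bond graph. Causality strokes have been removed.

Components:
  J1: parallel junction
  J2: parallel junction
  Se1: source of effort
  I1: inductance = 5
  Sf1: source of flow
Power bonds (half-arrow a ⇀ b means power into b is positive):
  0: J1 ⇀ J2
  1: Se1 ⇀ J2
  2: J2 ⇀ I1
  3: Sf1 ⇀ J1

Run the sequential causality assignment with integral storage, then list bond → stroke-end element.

#1 stroke→J2  (Se1: effort source, stroke at far end)
#3 stroke→Sf1  (Sf1: flow source, stroke at near end)
#0 stroke→J1  (J1: last free bond brings effort in)
#2 stroke→I1  (0-jn J2 has e-setter on 1)

bond 0 stroke at J1
bond 1 stroke at J2
bond 2 stroke at I1
bond 3 stroke at Sf1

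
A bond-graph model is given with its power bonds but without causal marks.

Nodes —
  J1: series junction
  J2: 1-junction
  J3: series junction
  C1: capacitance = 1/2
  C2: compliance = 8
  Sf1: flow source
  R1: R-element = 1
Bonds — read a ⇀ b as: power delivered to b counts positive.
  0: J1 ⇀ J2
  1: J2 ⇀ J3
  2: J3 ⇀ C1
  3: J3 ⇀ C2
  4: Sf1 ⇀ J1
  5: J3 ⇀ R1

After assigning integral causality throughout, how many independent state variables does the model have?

b4 stroke→Sf1  (Sf1 (Sf) sets flow on bond)
b0 stroke→J1  (J1: bond 4 brought flow, rest push out)
b1 stroke→J2  (common-f at J2 fixed by 0)
b2 stroke→J3  (J3 flow already set via bond 1)
b3 stroke→J3  (common-f at J3 fixed by 1)
b5 stroke→J3  (J3 flow already set via bond 1)

2  (C1, C2 all integral)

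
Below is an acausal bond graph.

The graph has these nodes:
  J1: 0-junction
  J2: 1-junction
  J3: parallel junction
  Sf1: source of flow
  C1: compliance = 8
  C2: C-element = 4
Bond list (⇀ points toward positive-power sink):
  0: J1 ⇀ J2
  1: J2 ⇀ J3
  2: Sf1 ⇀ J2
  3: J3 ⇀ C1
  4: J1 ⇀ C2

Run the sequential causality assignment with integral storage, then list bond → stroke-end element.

#2 |Sf1  (Sf1 (Sf) sets flow on bond)
#0 |J2  (common-f at J2 fixed by 2)
#1 |J2  (J2: bond 2 brought flow, rest push out)
#3 |J3  (J3 needs exactly one e-in)
#4 |J1  (J1: last free bond brings effort in)

bond 0 →J2
bond 1 →J2
bond 2 →Sf1
bond 3 →J3
bond 4 →J1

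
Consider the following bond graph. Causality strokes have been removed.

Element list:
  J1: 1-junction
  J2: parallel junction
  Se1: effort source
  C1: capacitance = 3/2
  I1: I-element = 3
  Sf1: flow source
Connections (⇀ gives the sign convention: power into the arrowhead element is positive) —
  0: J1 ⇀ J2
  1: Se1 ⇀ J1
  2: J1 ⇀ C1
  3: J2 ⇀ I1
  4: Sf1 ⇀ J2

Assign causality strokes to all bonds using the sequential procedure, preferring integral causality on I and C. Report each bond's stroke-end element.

β0 stroke→J2
β1 stroke→J1
β2 stroke→J1
β3 stroke→I1
β4 stroke→Sf1

β1 stroke→J1  (Se1 (Se) sets effort on bond)
β4 stroke→Sf1  (source Sf1 imposes f)
β2 stroke→J1  (prefer integral on C1)
β0 stroke→J2  (J1: last free bond brings flow in)
β3 stroke→I1  (J2 effort already set via bond 0)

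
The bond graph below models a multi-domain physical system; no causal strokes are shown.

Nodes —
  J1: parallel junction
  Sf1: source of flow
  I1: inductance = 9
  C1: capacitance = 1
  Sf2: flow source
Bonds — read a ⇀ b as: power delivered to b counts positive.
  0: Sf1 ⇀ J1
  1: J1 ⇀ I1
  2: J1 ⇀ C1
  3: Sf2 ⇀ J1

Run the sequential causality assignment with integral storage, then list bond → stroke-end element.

β0 →Sf1  (Sf1: flow source, stroke at near end)
β3 →Sf2  (Sf2: flow source, stroke at near end)
β1 →I1  (I1: I, integral causality)
β2 →J1  (J1: last free bond brings effort in)

b0 stroke at Sf1
b1 stroke at I1
b2 stroke at J1
b3 stroke at Sf2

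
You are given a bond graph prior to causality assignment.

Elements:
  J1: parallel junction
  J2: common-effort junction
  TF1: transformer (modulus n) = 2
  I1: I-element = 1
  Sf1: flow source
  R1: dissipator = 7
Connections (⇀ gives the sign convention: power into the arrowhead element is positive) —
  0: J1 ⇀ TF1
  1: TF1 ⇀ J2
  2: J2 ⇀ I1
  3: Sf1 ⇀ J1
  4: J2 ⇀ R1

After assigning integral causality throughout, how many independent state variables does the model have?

1  (I1 all integral)

b3 stroke at Sf1  (Sf1 fixes flow; stroke at Sf1)
b0 stroke at J1  (only one effort-in slot at J1)
b1 stroke at TF1  (TF1 one-in-one-out from 0)
b2 stroke at I1  (prefer integral on I1)
b4 stroke at J2  (only one effort-in slot at J2)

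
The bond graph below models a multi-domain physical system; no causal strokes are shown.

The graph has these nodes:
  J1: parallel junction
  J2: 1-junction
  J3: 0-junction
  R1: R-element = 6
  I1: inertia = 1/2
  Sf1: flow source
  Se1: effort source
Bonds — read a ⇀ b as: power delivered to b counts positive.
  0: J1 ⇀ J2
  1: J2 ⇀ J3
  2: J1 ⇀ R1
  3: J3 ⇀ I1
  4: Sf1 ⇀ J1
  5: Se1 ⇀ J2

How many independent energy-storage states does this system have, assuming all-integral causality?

b4 stroke→Sf1  (Sf1 (Sf) sets flow on bond)
b5 stroke→J2  (source Se1 imposes e)
b3 stroke→I1  (prefer integral on I1)
b1 stroke→J3  (J3: last free bond brings effort in)
b0 stroke→J2  (J2: bond 1 brought flow, rest push out)
b2 stroke→J1  (closing 0-jn rule on J1)

1  (I1 all integral)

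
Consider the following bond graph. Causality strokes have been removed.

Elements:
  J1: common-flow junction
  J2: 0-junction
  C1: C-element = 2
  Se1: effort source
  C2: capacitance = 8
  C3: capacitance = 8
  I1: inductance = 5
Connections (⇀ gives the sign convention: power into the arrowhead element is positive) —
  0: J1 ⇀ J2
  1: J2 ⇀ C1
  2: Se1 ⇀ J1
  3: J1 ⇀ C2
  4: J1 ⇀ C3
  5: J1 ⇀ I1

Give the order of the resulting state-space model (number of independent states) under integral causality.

4  (C1, C2, C3, I1 all integral)

bond 2 stroke at J1  (Se1 fixes effort; stroke away)
bond 1 stroke at J2  (C1 integral (e out))
bond 0 stroke at J1  (common-e at J2 fixed by 1)
bond 3 stroke at J1  (prefer integral on C2)
bond 4 stroke at J1  (C3 integral (e out))
bond 5 stroke at I1  (closing 1-jn rule on J1)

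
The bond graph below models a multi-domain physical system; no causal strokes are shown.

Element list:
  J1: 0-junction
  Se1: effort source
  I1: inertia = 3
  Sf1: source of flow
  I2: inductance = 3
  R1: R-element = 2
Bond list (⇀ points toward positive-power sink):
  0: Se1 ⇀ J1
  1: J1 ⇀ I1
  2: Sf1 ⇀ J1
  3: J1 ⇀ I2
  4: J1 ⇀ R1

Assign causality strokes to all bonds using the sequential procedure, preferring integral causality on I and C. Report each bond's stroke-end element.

b0 stroke→J1
b1 stroke→I1
b2 stroke→Sf1
b3 stroke→I2
b4 stroke→R1

#0 |J1  (Se1: effort source, stroke at far end)
#2 |Sf1  (Sf1 (Sf) sets flow on bond)
#1 |I1  (J1 effort already set via bond 0)
#3 |I2  (0-jn J1 has e-setter on 0)
#4 |R1  (J1: bond 0 brought effort, rest push out)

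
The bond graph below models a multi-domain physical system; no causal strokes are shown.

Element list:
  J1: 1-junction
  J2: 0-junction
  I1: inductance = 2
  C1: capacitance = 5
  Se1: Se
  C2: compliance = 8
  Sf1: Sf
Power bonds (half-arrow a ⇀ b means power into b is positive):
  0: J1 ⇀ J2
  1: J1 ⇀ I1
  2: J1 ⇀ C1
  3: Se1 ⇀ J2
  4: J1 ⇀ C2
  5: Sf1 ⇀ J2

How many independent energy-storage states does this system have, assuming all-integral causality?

3  (C1, C2, I1 all integral)

β3 →J2  (source Se1 imposes e)
β5 →Sf1  (Sf1: flow source, stroke at near end)
β0 →J1  (0-jn J2 has e-setter on 3)
β1 →I1  (I1: I, integral causality)
β2 →J1  (J1 flow already set via bond 1)
β4 →J1  (1-jn J1 has f-setter on 1)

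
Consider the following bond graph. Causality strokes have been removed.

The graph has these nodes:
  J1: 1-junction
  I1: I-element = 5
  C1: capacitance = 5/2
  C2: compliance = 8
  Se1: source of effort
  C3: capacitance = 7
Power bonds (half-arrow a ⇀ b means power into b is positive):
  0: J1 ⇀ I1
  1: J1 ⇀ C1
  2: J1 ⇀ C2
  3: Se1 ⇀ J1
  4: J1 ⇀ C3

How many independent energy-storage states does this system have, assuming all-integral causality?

4  (C1, C2, C3, I1 all integral)

β3 |J1  (Se1 (Se) sets effort on bond)
β0 |I1  (prefer integral on I1)
β1 |J1  (J1 flow already set via bond 0)
β2 |J1  (J1: bond 0 brought flow, rest push out)
β4 |J1  (common-f at J1 fixed by 0)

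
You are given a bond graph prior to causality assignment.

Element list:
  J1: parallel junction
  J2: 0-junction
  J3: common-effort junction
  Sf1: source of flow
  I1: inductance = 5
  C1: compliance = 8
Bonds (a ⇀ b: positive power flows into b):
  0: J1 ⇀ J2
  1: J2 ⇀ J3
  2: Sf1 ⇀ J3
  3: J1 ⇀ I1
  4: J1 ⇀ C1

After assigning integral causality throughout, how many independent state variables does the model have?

bond 2 stroke at Sf1  (Sf1: flow source, stroke at near end)
bond 1 stroke at J3  (closing 0-jn rule on J3)
bond 0 stroke at J2  (only one effort-in slot at J2)
bond 3 stroke at I1  (I1 outputs flow p/I1)
bond 4 stroke at J1  (closing 0-jn rule on J1)

2  (C1, I1 all integral)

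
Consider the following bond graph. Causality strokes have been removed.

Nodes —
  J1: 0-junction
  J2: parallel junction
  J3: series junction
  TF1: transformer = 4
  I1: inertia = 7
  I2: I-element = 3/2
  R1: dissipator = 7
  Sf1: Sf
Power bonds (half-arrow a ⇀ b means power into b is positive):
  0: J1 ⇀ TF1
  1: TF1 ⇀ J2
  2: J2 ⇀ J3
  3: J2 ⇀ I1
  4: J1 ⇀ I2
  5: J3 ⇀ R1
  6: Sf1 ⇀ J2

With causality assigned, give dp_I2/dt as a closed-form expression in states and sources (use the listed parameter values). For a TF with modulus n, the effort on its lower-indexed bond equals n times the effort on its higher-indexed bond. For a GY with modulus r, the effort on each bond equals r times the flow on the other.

dp_I2/dt = 28*F_Sf1 - 4*p_I1 - 224*p_I2/3

β6 |Sf1  (source Sf1 imposes f)
β3 |I1  (I1 outputs flow p/I1)
β4 |I2  (I2: I, integral causality)
β0 |J1  (J1: last free bond brings effort in)
β1 |TF1  (through TF1, causality passes straight; one stroke at TF1)
β2 |J2  (only one effort-in slot at J2)
β5 |J3  (1-jn J3 has f-setter on 2)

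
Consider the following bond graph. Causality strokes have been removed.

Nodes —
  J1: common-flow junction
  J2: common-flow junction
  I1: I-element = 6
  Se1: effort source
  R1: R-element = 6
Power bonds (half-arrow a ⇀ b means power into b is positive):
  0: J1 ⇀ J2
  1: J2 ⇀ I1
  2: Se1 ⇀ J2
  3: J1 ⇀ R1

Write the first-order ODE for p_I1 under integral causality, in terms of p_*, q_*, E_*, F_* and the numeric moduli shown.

dp_I1/dt = E_Se1 - p_I1

bond 2 stroke→J2  (Se1: effort source, stroke at far end)
bond 1 stroke→I1  (I1 integral (f out))
bond 0 stroke→J2  (common-f at J2 fixed by 1)
bond 3 stroke→J1  (1-jn J1 has f-setter on 0)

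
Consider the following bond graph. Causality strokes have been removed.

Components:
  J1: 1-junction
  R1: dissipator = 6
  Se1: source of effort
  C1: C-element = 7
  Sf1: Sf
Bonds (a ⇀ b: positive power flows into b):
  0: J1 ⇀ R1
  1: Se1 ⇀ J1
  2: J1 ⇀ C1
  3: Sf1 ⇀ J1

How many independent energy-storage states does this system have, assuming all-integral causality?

1  (C1 all integral)

β1 stroke at J1  (Se1: effort source, stroke at far end)
β3 stroke at Sf1  (Sf1 (Sf) sets flow on bond)
β0 stroke at J1  (1-jn J1 has f-setter on 3)
β2 stroke at J1  (common-f at J1 fixed by 3)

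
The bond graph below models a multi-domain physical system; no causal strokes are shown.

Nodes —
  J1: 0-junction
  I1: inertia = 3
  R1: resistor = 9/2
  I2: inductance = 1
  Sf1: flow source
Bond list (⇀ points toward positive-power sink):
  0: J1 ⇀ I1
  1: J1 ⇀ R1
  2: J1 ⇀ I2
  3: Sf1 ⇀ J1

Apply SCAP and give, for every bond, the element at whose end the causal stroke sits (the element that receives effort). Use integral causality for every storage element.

b3 stroke at Sf1  (Sf1: flow source, stroke at near end)
b0 stroke at I1  (I1 integral (f out))
b2 stroke at I2  (I2 integral (f out))
b1 stroke at J1  (J1 needs exactly one e-in)

bond 0 stroke at I1
bond 1 stroke at J1
bond 2 stroke at I2
bond 3 stroke at Sf1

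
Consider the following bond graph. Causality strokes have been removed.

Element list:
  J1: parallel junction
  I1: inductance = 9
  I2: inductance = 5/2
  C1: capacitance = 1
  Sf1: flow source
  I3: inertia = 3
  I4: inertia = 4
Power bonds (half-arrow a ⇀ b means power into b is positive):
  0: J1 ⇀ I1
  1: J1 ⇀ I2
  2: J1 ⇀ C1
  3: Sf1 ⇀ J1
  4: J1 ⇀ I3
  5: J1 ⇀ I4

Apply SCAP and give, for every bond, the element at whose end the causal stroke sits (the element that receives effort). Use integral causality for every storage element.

#0 |I1
#1 |I2
#2 |J1
#3 |Sf1
#4 |I3
#5 |I4

β3 |Sf1  (Sf1 fixes flow; stroke at Sf1)
β0 |I1  (prefer integral on I1)
β1 |I2  (I2: I, integral causality)
β2 |J1  (C1: C, integral causality)
β4 |I3  (0-jn J1 has e-setter on 2)
β5 |I4  (0-jn J1 has e-setter on 2)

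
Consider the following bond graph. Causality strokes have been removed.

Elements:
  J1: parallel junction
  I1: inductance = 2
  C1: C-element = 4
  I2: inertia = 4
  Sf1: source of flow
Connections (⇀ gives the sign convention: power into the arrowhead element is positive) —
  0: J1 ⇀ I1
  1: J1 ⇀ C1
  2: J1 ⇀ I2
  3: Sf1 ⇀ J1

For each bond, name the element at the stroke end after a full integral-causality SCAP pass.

#0 stroke at I1
#1 stroke at J1
#2 stroke at I2
#3 stroke at Sf1

#3 |Sf1  (Sf1 fixes flow; stroke at Sf1)
#0 |I1  (I1 integral (f out))
#1 |J1  (C1: C, integral causality)
#2 |I2  (J1: bond 1 brought effort, rest push out)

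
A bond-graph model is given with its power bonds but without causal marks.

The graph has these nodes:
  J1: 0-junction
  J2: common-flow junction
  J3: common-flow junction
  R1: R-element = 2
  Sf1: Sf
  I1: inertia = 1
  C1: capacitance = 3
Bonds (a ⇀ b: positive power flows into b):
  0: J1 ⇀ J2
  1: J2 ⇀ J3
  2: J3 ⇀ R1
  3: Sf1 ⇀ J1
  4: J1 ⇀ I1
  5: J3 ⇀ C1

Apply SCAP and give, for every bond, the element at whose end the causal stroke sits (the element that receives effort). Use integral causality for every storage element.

b3 stroke→Sf1  (Sf1: flow source, stroke at near end)
b4 stroke→I1  (I1: I, integral causality)
b0 stroke→J1  (closing 0-jn rule on J1)
b1 stroke→J2  (J2: bond 0 brought flow, rest push out)
b2 stroke→J3  (J3 flow already set via bond 1)
b5 stroke→J3  (J3: bond 1 brought flow, rest push out)

#0 →J1
#1 →J2
#2 →J3
#3 →Sf1
#4 →I1
#5 →J3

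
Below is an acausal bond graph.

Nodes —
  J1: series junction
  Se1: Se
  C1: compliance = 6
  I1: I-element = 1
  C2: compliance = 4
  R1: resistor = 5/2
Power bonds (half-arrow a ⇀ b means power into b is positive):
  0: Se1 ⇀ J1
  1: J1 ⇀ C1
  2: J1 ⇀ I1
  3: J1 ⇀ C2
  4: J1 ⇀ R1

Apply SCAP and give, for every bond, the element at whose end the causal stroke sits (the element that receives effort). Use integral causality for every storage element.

bond 0 →J1
bond 1 →J1
bond 2 →I1
bond 3 →J1
bond 4 →J1

b0 →J1  (source Se1 imposes e)
b1 →J1  (C1 integral (e out))
b2 →I1  (I1 integral (f out))
b3 →J1  (common-f at J1 fixed by 2)
b4 →J1  (J1 flow already set via bond 2)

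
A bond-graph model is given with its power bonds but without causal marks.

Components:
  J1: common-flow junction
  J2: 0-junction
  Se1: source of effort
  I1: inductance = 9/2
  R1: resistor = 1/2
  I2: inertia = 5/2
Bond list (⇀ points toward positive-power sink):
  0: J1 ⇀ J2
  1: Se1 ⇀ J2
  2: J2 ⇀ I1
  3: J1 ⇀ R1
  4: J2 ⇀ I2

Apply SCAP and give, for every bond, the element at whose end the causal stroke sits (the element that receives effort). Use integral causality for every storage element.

β1 |J2  (source Se1 imposes e)
β0 |J1  (common-e at J2 fixed by 1)
β2 |I1  (J2: bond 1 brought effort, rest push out)
β4 |I2  (0-jn J2 has e-setter on 1)
β3 |R1  (J1: last free bond brings flow in)

b0 stroke→J1
b1 stroke→J2
b2 stroke→I1
b3 stroke→R1
b4 stroke→I2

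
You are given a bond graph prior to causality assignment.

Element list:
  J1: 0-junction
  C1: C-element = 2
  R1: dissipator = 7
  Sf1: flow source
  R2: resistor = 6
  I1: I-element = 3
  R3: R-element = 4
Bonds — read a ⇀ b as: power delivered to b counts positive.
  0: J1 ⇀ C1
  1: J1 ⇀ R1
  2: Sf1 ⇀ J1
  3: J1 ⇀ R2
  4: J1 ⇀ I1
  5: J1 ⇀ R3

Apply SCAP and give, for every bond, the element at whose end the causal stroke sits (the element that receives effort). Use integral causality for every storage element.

β0 stroke at J1
β1 stroke at R1
β2 stroke at Sf1
β3 stroke at R2
β4 stroke at I1
β5 stroke at R3

β2 |Sf1  (Sf1 fixes flow; stroke at Sf1)
β0 |J1  (prefer integral on C1)
β1 |R1  (common-e at J1 fixed by 0)
β3 |R2  (common-e at J1 fixed by 0)
β4 |I1  (0-jn J1 has e-setter on 0)
β5 |R3  (0-jn J1 has e-setter on 0)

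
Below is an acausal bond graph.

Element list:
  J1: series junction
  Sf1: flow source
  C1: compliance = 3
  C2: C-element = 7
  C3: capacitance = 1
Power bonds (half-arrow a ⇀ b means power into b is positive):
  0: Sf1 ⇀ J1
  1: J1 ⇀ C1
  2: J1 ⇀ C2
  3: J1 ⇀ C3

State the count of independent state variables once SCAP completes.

β0 →Sf1  (Sf1: flow source, stroke at near end)
β1 →J1  (J1: bond 0 brought flow, rest push out)
β2 →J1  (J1 flow already set via bond 0)
β3 →J1  (1-jn J1 has f-setter on 0)

3  (C1, C2, C3 all integral)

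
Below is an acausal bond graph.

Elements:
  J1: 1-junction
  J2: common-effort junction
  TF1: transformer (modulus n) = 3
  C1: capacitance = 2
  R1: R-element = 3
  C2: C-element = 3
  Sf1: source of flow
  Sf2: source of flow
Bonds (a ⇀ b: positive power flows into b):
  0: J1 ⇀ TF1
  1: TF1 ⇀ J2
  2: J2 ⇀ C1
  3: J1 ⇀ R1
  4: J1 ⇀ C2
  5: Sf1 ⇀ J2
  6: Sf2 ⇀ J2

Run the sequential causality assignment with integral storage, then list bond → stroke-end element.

bond 0 |J1
bond 1 |TF1
bond 2 |J2
bond 3 |R1
bond 4 |J1
bond 5 |Sf1
bond 6 |Sf2

#5 |Sf1  (Sf1 (Sf) sets flow on bond)
#6 |Sf2  (source Sf2 imposes f)
#2 |J2  (C1 outputs effort q/C1)
#1 |TF1  (common-e at J2 fixed by 2)
#0 |J1  (through TF1, causality passes straight; one stroke at TF1)
#4 |J1  (C2: C, integral causality)
#3 |R1  (J1 needs exactly one f-in)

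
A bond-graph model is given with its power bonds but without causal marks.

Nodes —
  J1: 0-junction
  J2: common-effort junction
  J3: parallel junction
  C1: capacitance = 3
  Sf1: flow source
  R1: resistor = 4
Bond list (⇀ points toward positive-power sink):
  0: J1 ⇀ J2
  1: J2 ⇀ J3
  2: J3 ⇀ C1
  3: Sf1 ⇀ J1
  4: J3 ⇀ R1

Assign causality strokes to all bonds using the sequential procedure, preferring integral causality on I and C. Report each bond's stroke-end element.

#0 |J1
#1 |J2
#2 |J3
#3 |Sf1
#4 |R1

β3 →Sf1  (Sf1 (Sf) sets flow on bond)
β0 →J1  (J1 needs exactly one e-in)
β1 →J2  (closing 0-jn rule on J2)
β2 →J3  (C1: C, integral causality)
β4 →R1  (0-jn J3 has e-setter on 2)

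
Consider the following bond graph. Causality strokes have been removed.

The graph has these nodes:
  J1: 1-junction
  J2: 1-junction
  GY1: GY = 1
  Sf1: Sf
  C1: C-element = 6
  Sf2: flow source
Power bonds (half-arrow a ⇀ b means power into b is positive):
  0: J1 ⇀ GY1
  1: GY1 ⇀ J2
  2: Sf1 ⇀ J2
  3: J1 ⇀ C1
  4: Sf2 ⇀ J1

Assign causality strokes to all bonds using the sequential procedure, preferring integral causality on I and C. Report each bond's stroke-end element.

β0 stroke at J1
β1 stroke at J2
β2 stroke at Sf1
β3 stroke at J1
β4 stroke at Sf2

β2 |Sf1  (Sf1 (Sf) sets flow on bond)
β4 |Sf2  (source Sf2 imposes f)
β0 |J1  (1-jn J1 has f-setter on 4)
β3 |J1  (common-f at J1 fixed by 4)
β1 |J2  (J2: bond 2 brought flow, rest push out)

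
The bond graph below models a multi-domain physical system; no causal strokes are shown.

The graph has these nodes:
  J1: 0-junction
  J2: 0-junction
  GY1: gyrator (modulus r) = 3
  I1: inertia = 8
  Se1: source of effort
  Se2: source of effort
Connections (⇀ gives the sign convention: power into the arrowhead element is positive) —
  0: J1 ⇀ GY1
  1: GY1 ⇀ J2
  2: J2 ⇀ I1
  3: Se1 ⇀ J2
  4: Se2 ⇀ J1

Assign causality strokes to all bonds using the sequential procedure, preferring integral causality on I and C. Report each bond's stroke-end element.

#3 |J2  (Se1 fixes effort; stroke away)
#4 |J1  (Se2 (Se) sets effort on bond)
#0 |GY1  (0-jn J1 has e-setter on 4)
#1 |GY1  (J2 effort already set via bond 3)
#2 |I1  (J2: bond 3 brought effort, rest push out)

b0 stroke→GY1
b1 stroke→GY1
b2 stroke→I1
b3 stroke→J2
b4 stroke→J1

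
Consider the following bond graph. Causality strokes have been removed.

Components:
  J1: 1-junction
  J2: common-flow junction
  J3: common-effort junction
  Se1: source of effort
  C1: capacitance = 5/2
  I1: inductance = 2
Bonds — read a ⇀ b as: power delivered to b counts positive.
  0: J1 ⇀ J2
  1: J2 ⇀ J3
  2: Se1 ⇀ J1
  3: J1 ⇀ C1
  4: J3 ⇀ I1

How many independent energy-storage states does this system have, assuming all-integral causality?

2  (C1, I1 all integral)

β2 stroke→J1  (Se1 (Se) sets effort on bond)
β3 stroke→J1  (C1: C, integral causality)
β0 stroke→J2  (only one flow-in slot at J1)
β1 stroke→J3  (J2: last free bond brings flow in)
β4 stroke→I1  (J3 effort already set via bond 1)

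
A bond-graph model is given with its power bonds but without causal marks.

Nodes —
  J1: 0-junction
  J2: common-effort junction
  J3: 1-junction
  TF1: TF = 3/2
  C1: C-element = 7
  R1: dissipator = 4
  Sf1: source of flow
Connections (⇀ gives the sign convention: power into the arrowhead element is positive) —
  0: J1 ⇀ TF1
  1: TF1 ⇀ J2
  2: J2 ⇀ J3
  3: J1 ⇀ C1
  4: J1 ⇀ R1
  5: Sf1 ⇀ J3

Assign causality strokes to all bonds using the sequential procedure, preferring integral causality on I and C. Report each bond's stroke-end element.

b5 stroke→Sf1  (source Sf1 imposes f)
b2 stroke→J3  (J3 flow already set via bond 5)
b1 stroke→J2  (only one effort-in slot at J2)
b0 stroke→TF1  (TF1: transformer flips bond 1)
b3 stroke→J1  (prefer integral on C1)
b4 stroke→R1  (0-jn J1 has e-setter on 3)

bond 0 |TF1
bond 1 |J2
bond 2 |J3
bond 3 |J1
bond 4 |R1
bond 5 |Sf1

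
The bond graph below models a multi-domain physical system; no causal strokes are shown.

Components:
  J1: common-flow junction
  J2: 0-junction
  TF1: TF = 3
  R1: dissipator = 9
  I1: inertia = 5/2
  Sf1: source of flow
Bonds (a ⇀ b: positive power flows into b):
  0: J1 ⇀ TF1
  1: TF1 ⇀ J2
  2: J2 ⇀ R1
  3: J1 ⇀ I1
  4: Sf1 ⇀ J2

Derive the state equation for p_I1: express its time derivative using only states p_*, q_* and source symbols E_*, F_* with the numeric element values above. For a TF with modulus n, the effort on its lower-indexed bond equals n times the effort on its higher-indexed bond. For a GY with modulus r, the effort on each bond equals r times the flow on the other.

#4 stroke→Sf1  (Sf1: flow source, stroke at near end)
#3 stroke→I1  (I1 outputs flow p/I1)
#0 stroke→J1  (J1: bond 3 brought flow, rest push out)
#1 stroke→TF1  (TF1: transformer flips bond 0)
#2 stroke→J2  (only one effort-in slot at J2)

dp_I1/dt = -27*F_Sf1 - 162*p_I1/5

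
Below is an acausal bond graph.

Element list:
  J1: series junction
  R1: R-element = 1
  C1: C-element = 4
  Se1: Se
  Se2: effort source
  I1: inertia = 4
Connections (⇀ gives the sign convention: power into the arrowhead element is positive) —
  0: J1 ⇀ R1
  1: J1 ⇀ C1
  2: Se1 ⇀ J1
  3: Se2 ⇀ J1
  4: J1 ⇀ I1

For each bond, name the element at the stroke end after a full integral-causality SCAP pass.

b2 stroke at J1  (Se1: effort source, stroke at far end)
b3 stroke at J1  (Se2 fixes effort; stroke away)
b1 stroke at J1  (prefer integral on C1)
b4 stroke at I1  (I1 integral (f out))
b0 stroke at J1  (J1: bond 4 brought flow, rest push out)

b0 stroke→J1
b1 stroke→J1
b2 stroke→J1
b3 stroke→J1
b4 stroke→I1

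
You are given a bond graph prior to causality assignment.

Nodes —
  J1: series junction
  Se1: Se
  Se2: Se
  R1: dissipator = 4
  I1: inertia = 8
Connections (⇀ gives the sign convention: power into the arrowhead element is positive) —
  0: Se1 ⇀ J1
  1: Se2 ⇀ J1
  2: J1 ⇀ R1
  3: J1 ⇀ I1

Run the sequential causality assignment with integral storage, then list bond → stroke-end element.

bond 0 →J1
bond 1 →J1
bond 2 →J1
bond 3 →I1

β0 |J1  (Se1 fixes effort; stroke away)
β1 |J1  (source Se2 imposes e)
β3 |I1  (I1 outputs flow p/I1)
β2 |J1  (1-jn J1 has f-setter on 3)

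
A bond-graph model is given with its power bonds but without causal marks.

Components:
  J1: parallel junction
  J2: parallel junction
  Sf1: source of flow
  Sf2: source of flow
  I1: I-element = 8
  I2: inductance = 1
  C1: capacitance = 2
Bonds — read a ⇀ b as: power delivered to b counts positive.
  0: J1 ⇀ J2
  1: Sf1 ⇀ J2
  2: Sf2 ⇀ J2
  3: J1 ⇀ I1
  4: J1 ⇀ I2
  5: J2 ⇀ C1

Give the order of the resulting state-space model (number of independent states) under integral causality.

3  (C1, I1, I2 all integral)

#1 →Sf1  (source Sf1 imposes f)
#2 →Sf2  (Sf2 fixes flow; stroke at Sf2)
#3 →I1  (prefer integral on I1)
#4 →I2  (I2 integral (f out))
#0 →J1  (only one effort-in slot at J1)
#5 →J2  (only one effort-in slot at J2)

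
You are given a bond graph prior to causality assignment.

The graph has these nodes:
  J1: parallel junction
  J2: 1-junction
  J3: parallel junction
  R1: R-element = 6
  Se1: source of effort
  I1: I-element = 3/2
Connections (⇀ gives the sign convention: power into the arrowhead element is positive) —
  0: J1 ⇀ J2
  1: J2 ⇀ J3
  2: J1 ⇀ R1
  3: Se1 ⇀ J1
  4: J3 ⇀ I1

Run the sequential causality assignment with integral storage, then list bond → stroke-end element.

b3 stroke→J1  (Se1 fixes effort; stroke away)
b0 stroke→J2  (common-e at J1 fixed by 3)
b2 stroke→R1  (J1: bond 3 brought effort, rest push out)
b1 stroke→J3  (only one flow-in slot at J2)
b4 stroke→I1  (common-e at J3 fixed by 1)

β0 stroke at J2
β1 stroke at J3
β2 stroke at R1
β3 stroke at J1
β4 stroke at I1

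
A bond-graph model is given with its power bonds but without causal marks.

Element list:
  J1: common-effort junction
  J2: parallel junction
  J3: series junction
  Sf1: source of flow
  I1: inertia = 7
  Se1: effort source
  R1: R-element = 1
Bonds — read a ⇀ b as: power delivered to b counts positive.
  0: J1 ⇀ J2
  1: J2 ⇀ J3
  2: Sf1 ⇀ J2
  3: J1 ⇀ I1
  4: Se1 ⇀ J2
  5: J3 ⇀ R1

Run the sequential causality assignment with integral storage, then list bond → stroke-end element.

#0 stroke→J1
#1 stroke→J3
#2 stroke→Sf1
#3 stroke→I1
#4 stroke→J2
#5 stroke→R1

bond 2 |Sf1  (Sf1 (Sf) sets flow on bond)
bond 4 |J2  (Se1 fixes effort; stroke away)
bond 0 |J1  (common-e at J2 fixed by 4)
bond 1 |J3  (J2: bond 4 brought effort, rest push out)
bond 5 |R1  (only one flow-in slot at J3)
bond 3 |I1  (J1 effort already set via bond 0)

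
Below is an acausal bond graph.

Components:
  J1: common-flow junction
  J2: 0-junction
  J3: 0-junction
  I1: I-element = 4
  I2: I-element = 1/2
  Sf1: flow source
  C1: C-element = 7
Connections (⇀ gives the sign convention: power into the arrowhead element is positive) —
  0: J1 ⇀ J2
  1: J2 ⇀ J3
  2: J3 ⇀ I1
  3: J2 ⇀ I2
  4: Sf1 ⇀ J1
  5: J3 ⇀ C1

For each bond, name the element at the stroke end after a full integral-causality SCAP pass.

β4 →Sf1  (Sf1 fixes flow; stroke at Sf1)
β0 →J1  (J1: bond 4 brought flow, rest push out)
β2 →I1  (I1 outputs flow p/I1)
β3 →I2  (prefer integral on I2)
β1 →J2  (closing 0-jn rule on J2)
β5 →J3  (closing 0-jn rule on J3)

b0 stroke→J1
b1 stroke→J2
b2 stroke→I1
b3 stroke→I2
b4 stroke→Sf1
b5 stroke→J3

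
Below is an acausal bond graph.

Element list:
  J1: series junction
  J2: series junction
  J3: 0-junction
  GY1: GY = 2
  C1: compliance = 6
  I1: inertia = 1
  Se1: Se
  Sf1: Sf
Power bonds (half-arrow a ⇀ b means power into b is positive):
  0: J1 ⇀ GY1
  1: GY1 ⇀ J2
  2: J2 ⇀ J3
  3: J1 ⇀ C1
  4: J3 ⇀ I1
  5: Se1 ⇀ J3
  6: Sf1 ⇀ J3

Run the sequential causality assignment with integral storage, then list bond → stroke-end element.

#0 |GY1
#1 |GY1
#2 |J2
#3 |J1
#4 |I1
#5 |J3
#6 |Sf1

#5 stroke→J3  (Se1 fixes effort; stroke away)
#6 stroke→Sf1  (Sf1 (Sf) sets flow on bond)
#2 stroke→J2  (J3: bond 5 brought effort, rest push out)
#4 stroke→I1  (0-jn J3 has e-setter on 5)
#1 stroke→GY1  (J2: last free bond brings flow in)
#0 stroke→GY1  (GY1: gyrator matches bond 1)
#3 stroke→J1  (1-jn J1 has f-setter on 0)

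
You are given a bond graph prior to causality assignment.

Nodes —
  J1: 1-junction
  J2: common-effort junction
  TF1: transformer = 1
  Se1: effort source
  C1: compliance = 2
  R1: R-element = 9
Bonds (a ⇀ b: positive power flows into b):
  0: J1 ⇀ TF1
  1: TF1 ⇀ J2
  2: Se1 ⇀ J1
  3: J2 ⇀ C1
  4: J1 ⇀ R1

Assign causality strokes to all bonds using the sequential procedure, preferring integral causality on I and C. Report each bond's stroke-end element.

β0 |J1
β1 |TF1
β2 |J1
β3 |J2
β4 |R1

#2 |J1  (source Se1 imposes e)
#3 |J2  (prefer integral on C1)
#1 |TF1  (0-jn J2 has e-setter on 3)
#0 |J1  (TF1: transformer flips bond 1)
#4 |R1  (only one flow-in slot at J1)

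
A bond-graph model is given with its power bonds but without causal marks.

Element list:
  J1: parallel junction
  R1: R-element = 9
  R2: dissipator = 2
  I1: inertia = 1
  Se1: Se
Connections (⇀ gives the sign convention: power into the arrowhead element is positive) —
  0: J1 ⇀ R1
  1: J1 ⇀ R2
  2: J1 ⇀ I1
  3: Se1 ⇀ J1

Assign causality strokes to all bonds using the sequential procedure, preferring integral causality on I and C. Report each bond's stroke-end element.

β0 stroke at R1
β1 stroke at R2
β2 stroke at I1
β3 stroke at J1

bond 3 →J1  (Se1 (Se) sets effort on bond)
bond 0 →R1  (0-jn J1 has e-setter on 3)
bond 1 →R2  (common-e at J1 fixed by 3)
bond 2 →I1  (0-jn J1 has e-setter on 3)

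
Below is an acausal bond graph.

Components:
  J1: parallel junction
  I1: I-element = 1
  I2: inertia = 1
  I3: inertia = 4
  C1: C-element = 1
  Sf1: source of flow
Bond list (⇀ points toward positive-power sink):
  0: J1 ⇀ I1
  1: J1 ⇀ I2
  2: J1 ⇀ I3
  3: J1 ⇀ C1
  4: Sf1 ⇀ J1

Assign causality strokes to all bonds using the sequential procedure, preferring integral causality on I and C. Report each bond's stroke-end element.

#4 stroke at Sf1  (Sf1: flow source, stroke at near end)
#0 stroke at I1  (I1 integral (f out))
#1 stroke at I2  (I2 integral (f out))
#2 stroke at I3  (I3 outputs flow p/I3)
#3 stroke at J1  (only one effort-in slot at J1)

b0 stroke→I1
b1 stroke→I2
b2 stroke→I3
b3 stroke→J1
b4 stroke→Sf1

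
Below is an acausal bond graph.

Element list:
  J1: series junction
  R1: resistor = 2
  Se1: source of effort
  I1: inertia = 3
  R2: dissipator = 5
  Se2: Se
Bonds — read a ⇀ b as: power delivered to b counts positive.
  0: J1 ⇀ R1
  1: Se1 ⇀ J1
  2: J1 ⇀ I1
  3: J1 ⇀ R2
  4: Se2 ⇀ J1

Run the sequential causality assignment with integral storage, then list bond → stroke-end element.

bond 0 stroke→J1
bond 1 stroke→J1
bond 2 stroke→I1
bond 3 stroke→J1
bond 4 stroke→J1

β1 →J1  (source Se1 imposes e)
β4 →J1  (Se2: effort source, stroke at far end)
β2 →I1  (I1 outputs flow p/I1)
β0 →J1  (1-jn J1 has f-setter on 2)
β3 →J1  (J1: bond 2 brought flow, rest push out)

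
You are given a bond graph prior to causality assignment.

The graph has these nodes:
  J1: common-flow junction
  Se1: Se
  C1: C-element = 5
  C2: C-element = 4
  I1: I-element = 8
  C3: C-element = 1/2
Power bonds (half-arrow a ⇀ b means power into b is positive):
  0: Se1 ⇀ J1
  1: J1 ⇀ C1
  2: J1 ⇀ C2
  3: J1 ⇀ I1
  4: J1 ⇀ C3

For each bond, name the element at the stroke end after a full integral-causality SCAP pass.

β0 stroke→J1  (Se1: effort source, stroke at far end)
β1 stroke→J1  (C1: C, integral causality)
β2 stroke→J1  (C2: C, integral causality)
β3 stroke→I1  (prefer integral on I1)
β4 stroke→J1  (common-f at J1 fixed by 3)

#0 stroke at J1
#1 stroke at J1
#2 stroke at J1
#3 stroke at I1
#4 stroke at J1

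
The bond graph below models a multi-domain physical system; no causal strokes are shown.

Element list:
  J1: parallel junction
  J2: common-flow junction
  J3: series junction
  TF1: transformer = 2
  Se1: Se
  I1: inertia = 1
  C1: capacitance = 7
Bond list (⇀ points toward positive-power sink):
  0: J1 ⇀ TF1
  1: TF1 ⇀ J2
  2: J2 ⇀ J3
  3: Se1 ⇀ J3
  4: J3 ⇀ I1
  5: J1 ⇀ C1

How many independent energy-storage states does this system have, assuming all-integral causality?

bond 3 stroke→J3  (Se1 (Se) sets effort on bond)
bond 4 stroke→I1  (I1 integral (f out))
bond 2 stroke→J3  (J3 flow already set via bond 4)
bond 1 stroke→J2  (1-jn J2 has f-setter on 2)
bond 0 stroke→TF1  (TF TF1: opposite of bond 1)
bond 5 stroke→J1  (J1: last free bond brings effort in)

2  (C1, I1 all integral)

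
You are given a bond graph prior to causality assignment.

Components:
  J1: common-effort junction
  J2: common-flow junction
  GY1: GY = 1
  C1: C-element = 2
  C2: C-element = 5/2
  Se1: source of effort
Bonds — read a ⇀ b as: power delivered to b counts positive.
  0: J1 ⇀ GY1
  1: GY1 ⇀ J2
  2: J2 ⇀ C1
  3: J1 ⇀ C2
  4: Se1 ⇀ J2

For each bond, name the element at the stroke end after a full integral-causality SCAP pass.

b4 stroke at J2  (Se1 (Se) sets effort on bond)
b2 stroke at J2  (C1 integral (e out))
b1 stroke at GY1  (J2: last free bond brings flow in)
b0 stroke at GY1  (GY GY1: same side as bond 1)
b3 stroke at J1  (only one effort-in slot at J1)

β0 →GY1
β1 →GY1
β2 →J2
β3 →J1
β4 →J2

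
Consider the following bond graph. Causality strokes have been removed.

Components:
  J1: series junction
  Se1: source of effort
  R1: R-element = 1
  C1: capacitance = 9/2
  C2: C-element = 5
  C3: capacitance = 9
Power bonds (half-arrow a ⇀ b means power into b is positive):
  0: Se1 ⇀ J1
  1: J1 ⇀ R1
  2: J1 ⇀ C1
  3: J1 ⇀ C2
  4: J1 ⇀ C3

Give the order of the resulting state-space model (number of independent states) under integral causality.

b0 →J1  (Se1 (Se) sets effort on bond)
b2 →J1  (C1 integral (e out))
b3 →J1  (C2: C, integral causality)
b4 →J1  (prefer integral on C3)
b1 →R1  (closing 1-jn rule on J1)

3  (C1, C2, C3 all integral)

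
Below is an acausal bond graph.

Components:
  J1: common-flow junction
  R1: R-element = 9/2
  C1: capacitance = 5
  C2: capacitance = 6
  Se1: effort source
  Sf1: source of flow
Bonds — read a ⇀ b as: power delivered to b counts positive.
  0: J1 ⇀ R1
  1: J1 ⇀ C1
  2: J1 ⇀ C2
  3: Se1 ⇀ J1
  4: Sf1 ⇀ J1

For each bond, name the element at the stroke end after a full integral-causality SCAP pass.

#0 →J1
#1 →J1
#2 →J1
#3 →J1
#4 →Sf1

#3 stroke→J1  (Se1 fixes effort; stroke away)
#4 stroke→Sf1  (source Sf1 imposes f)
#0 stroke→J1  (J1: bond 4 brought flow, rest push out)
#1 stroke→J1  (J1: bond 4 brought flow, rest push out)
#2 stroke→J1  (J1 flow already set via bond 4)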